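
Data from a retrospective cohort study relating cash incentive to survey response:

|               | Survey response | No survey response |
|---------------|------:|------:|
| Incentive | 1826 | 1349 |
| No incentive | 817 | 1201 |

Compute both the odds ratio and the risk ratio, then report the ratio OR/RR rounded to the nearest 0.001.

Cells: a = 1826, b = 1349, c = 817, d = 1201.
OR = (1826·1201)/(1349·817) = 2193026/1102133 = 1.98980
Risk in exposed = 1826/3175 = 0.57512; risk in unexposed = 817/2018 = 0.40486; RR = 1.42055
OR/RR = 1.98980 / 1.42055 = 1.40073
The outcome is not rare, so the OR lies further from 1 than the RR.

1.401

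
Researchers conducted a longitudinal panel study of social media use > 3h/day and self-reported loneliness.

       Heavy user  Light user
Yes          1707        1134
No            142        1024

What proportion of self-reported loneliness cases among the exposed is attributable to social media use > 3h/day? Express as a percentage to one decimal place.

43.1

Reading the table with exposure as columns: a = 1707 (Heavy user, case), b = 142 (Heavy user, non-case), c = 1134 (Light user, case), d = 1024.
Risk in exposed = 1707/1849 = 0.92320; risk in unexposed = 1134/2158 = 0.52549.
RR = 0.92320/0.52549 = 1.75685
AR% = (RR − 1)/RR × 100 = (1.75685 − 1)/1.75685 × 100 = 43.0800%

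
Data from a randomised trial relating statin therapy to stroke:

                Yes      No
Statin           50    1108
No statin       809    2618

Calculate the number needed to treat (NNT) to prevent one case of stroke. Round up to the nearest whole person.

6

Risk in treated group = 50/1158 = 0.04318; risk in control = 809/3427 = 0.23607.
Absolute risk reduction = 0.23607 − 0.04318 = 0.19289
NNT = 1 / ARR = 1 / 0.19289 = 5.184 → round up → 6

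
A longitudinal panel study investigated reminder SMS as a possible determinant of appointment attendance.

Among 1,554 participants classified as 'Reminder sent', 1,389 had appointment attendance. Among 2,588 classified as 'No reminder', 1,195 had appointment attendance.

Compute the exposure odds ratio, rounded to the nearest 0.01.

9.81

From the description: a = 1389, b = 165, c = 1195, d = 1393.
OR = (a·d)/(b·c) = (1389 × 1393) / (165 × 1195) = 1934877 / 197175 = 9.81299
The odds of appointment attendance are about 9.81 times as high in the reminder sent group.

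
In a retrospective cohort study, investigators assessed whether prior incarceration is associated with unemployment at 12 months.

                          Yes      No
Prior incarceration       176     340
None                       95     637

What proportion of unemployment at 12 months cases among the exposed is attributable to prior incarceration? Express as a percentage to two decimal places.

61.95

Cells: a = 176, b = 340, c = 95, d = 637.
Risk in exposed = 176/516 = 0.34109; risk in unexposed = 95/732 = 0.12978.
RR = 0.34109/0.12978 = 2.62815
AR% = (RR − 1)/RR × 100 = (2.62815 − 1)/2.62815 × 100 = 61.9504%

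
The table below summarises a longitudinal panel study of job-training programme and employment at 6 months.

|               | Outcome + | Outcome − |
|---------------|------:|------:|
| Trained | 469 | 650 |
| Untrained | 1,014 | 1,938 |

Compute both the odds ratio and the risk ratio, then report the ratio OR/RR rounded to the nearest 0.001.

Cells: a = 469, b = 650, c = 1014, d = 1938.
OR = (469·1938)/(650·1014) = 908922/659100 = 1.37904
Risk in exposed = 469/1119 = 0.41912; risk in unexposed = 1014/2952 = 0.34350; RR = 1.22017
OR/RR = 1.37904 / 1.22017 = 1.13020
The outcome is not rare, so the OR lies further from 1 than the RR.

1.130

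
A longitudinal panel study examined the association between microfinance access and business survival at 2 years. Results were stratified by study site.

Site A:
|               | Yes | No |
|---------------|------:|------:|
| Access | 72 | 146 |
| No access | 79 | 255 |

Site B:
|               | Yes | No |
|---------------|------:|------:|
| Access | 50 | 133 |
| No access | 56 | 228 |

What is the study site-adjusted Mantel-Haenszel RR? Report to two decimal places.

1.39

RR_MH = Σ(aᵢ·n₀ᵢ/nᵢ) / Σ(cᵢ·n₁ᵢ/nᵢ), with n₁ᵢ = aᵢ+bᵢ (exposed), n₀ᵢ = cᵢ+dᵢ (unexposed), nᵢ = n₁ᵢ+n₀ᵢ.
Stratum 1 (Site A): n₁ = 218, n₀ = 334, n = 552; a·n₀/n = 72·334/552 = 43.5652; c·n₁/n = 79·218/552 = 31.1993
Stratum 2 (Site B): n₁ = 183, n₀ = 284, n = 467; a·n₀/n = 50·284/467 = 30.4069; c·n₁/n = 56·183/467 = 21.9443
RR_MH = (43.5652 + 30.4069) / (31.1993 + 21.9443) = 73.9721 / 53.1436 = 1.39193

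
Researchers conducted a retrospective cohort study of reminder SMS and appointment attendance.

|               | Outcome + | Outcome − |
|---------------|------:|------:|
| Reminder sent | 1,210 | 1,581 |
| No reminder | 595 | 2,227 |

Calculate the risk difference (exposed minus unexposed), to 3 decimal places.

Cells: a = 1210, b = 1581, c = 595, d = 2227.
Risk in exposed = 1210/2791 = 0.433536; risk in unexposed = 595/2822 = 0.210843.
Risk difference = 0.433536 − 0.210843 = 0.222693

0.223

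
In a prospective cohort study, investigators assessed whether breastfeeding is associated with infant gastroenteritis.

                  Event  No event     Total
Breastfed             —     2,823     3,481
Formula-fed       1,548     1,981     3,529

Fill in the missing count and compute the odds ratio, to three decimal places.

The missing cell is in the exposed row: 3481 − 2823 = 658.
So a = 658, b = 2823, c = 1548, d = 1981.
OR = (a·d)/(b·c) = (658 × 1981) / (2823 × 1548) = 1303498 / 4370004 = 0.29828

0.298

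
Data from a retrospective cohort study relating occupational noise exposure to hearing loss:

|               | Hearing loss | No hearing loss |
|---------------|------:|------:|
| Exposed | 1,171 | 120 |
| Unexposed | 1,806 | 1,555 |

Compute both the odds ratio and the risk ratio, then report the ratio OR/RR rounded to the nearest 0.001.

4.977

Cells: a = 1171, b = 120, c = 1806, d = 1555.
OR = (1171·1555)/(120·1806) = 1820905/216720 = 8.40211
Risk in exposed = 1171/1291 = 0.90705; risk in unexposed = 1806/3361 = 0.53734; RR = 1.68803
OR/RR = 8.40211 / 1.68803 = 4.97745
The outcome is not rare, so the OR lies further from 1 than the RR.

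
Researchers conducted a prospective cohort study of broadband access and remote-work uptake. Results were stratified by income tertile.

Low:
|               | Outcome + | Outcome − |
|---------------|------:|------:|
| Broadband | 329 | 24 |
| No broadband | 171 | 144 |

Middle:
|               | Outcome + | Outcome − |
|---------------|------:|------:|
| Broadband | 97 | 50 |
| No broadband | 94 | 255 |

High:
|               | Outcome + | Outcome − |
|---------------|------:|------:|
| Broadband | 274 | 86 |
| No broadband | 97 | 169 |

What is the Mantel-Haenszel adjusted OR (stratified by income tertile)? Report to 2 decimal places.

OR_MH = Σ(aᵢdᵢ/nᵢ) / Σ(bᵢcᵢ/nᵢ), where nᵢ is the stratum total.
Stratum 1 (Low): n = 668; a·d/n = 329·144/668 = 70.9222; b·c/n = 24·171/668 = 6.1437
Stratum 2 (Middle): n = 496; a·d/n = 97·255/496 = 49.8690; b·c/n = 50·94/496 = 9.4758
Stratum 3 (High): n = 626; a·d/n = 274·169/626 = 73.9712; b·c/n = 86·97/626 = 13.3259
OR_MH = (70.9222 + 49.8690 + 73.9712) / (6.1437 + 9.4758 + 13.3259) = 194.7624 / 28.9454 = 6.72861

6.73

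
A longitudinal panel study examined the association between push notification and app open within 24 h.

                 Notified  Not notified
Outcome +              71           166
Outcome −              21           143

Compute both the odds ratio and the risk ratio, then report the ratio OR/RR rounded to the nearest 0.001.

Reading the table with exposure as columns: a = 71 (Notified, case), b = 21 (Notified, non-case), c = 166 (Not notified, case), d = 143.
OR = (71·143)/(21·166) = 10153/3486 = 2.91251
Risk in exposed = 71/92 = 0.77174; risk in unexposed = 166/309 = 0.53722; RR = 1.43655
OR/RR = 2.91251 / 1.43655 = 2.02743
The outcome is not rare, so the OR lies further from 1 than the RR.

2.027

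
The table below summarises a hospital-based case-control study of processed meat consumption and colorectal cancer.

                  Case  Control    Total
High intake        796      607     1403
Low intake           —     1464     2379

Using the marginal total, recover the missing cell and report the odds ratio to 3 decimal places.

2.098

The missing cell is in the unexposed row: 2379 − 1464 = 915.
So a = 796, b = 607, c = 915, d = 1464.
OR = (a·d)/(b·c) = (796 × 1464) / (607 × 915) = 1165344 / 555405 = 2.09819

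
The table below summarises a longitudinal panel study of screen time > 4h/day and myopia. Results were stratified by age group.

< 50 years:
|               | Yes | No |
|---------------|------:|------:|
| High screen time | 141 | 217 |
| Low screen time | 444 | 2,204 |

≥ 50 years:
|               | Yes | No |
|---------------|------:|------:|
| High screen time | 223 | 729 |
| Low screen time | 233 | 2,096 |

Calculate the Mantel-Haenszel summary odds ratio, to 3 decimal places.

2.933

OR_MH = Σ(aᵢdᵢ/nᵢ) / Σ(bᵢcᵢ/nᵢ), where nᵢ is the stratum total.
Stratum 1 (< 50 years): n = 3006; a·d/n = 141·2204/3006 = 103.3812; b·c/n = 217·444/3006 = 32.0519
Stratum 2 (≥ 50 years): n = 3281; a·d/n = 223·2096/3281 = 142.4590; b·c/n = 729·233/3281 = 51.7699
OR_MH = (103.3812 + 142.4590) / (32.0519 + 51.7699) = 245.8402 / 83.8218 = 2.93289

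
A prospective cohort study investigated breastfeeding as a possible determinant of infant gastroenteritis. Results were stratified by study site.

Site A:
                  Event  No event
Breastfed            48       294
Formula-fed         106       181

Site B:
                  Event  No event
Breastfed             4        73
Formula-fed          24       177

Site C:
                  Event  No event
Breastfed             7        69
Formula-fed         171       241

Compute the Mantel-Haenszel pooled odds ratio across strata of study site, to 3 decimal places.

0.248

OR_MH = Σ(aᵢdᵢ/nᵢ) / Σ(bᵢcᵢ/nᵢ), where nᵢ is the stratum total.
Stratum 1 (Site A): n = 629; a·d/n = 48·181/629 = 13.8124; b·c/n = 294·106/629 = 49.5453
Stratum 2 (Site B): n = 278; a·d/n = 4·177/278 = 2.5468; b·c/n = 73·24/278 = 6.3022
Stratum 3 (Site C): n = 488; a·d/n = 7·241/488 = 3.4570; b·c/n = 69·171/488 = 24.1783
OR_MH = (13.8124 + 2.5468 + 3.4570) / (49.5453 + 6.3022 + 24.1783) = 19.8161 / 80.0257 = 0.24762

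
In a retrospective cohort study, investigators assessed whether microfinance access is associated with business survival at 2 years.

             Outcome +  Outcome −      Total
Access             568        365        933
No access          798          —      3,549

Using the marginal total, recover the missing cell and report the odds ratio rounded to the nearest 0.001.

The missing cell is in the unexposed row: 3549 − 798 = 2751.
So a = 568, b = 365, c = 798, d = 2751.
OR = (a·d)/(b·c) = (568 × 2751) / (365 × 798) = 1562568 / 291270 = 5.36467

5.365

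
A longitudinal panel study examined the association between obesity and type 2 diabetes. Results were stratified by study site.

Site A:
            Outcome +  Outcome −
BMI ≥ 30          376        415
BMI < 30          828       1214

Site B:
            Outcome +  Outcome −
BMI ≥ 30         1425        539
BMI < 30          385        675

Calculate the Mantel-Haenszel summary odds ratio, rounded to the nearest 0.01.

OR_MH = Σ(aᵢdᵢ/nᵢ) / Σ(bᵢcᵢ/nᵢ), where nᵢ is the stratum total.
Stratum 1 (Site A): n = 2833; a·d/n = 376·1214/2833 = 161.1239; b·c/n = 415·828/2833 = 121.2919
Stratum 2 (Site B): n = 3024; a·d/n = 1425·675/3024 = 318.0804; b·c/n = 539·385/3024 = 68.6227
OR_MH = (161.1239 + 318.0804) / (121.2919 + 68.6227) = 479.2043 / 189.9146 = 2.52326

2.52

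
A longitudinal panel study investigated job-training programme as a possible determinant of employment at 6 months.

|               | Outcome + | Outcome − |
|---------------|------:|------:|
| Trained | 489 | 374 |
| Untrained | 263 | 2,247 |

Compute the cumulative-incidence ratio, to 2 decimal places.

5.41

Cells: a = 489, b = 374, c = 263, d = 2247.
Risk in exposed = 489/863 = 0.56663; risk in unexposed = 263/2510 = 0.10478.
RR = 0.56663 / 0.10478 = 5.40774
The risk among the exposed is 5.41 times that among the unexposed.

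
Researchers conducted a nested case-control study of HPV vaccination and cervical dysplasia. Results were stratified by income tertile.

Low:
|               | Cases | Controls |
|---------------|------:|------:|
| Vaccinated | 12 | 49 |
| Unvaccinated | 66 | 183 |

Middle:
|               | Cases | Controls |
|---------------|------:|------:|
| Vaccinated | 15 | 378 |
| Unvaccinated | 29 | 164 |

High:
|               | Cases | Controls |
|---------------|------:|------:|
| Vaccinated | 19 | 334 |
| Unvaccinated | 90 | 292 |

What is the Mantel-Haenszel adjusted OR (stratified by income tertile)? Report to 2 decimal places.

0.27

OR_MH = Σ(aᵢdᵢ/nᵢ) / Σ(bᵢcᵢ/nᵢ), where nᵢ is the stratum total.
Stratum 1 (Low): n = 310; a·d/n = 12·183/310 = 7.0839; b·c/n = 49·66/310 = 10.4323
Stratum 2 (Middle): n = 586; a·d/n = 15·164/586 = 4.1980; b·c/n = 378·29/586 = 18.7065
Stratum 3 (High): n = 735; a·d/n = 19·292/735 = 7.5483; b·c/n = 334·90/735 = 40.8980
OR_MH = (7.0839 + 4.1980 + 7.5483) / (10.4323 + 18.7065 + 40.8980) = 18.8301 / 70.0367 = 0.26886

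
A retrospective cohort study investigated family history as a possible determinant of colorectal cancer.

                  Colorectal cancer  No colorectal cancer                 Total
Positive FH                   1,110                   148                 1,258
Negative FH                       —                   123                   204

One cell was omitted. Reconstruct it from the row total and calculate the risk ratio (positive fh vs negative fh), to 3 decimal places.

The missing cell is in the unexposed row: 204 − 123 = 81.
So a = 1110, b = 148, c = 81, d = 123.
RR = [a/(a+b)] / [c/(c+d)] = (1110/1258) / (81/204) = 0.88235/0.39706 = 2.22222

2.222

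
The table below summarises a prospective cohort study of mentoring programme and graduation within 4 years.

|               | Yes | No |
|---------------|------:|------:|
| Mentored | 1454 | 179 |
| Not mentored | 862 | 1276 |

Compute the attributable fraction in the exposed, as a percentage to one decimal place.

54.7

Cells: a = 1454, b = 179, c = 862, d = 1276.
Risk in exposed = 1454/1633 = 0.89039; risk in unexposed = 862/2138 = 0.40318.
RR = 0.89039/0.40318 = 2.20840
AR% = (RR − 1)/RR × 100 = (2.20840 − 1)/2.20840 × 100 = 54.7184%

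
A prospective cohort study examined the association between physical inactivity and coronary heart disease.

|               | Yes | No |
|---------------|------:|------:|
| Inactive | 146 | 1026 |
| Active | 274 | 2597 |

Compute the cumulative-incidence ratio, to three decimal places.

Cells: a = 146, b = 1026, c = 274, d = 2597.
Risk in exposed = 146/1172 = 0.12457; risk in unexposed = 274/2871 = 0.09544.
RR = 0.12457 / 0.09544 = 1.30529
The risk among the exposed is 1.31 times that among the unexposed.

1.305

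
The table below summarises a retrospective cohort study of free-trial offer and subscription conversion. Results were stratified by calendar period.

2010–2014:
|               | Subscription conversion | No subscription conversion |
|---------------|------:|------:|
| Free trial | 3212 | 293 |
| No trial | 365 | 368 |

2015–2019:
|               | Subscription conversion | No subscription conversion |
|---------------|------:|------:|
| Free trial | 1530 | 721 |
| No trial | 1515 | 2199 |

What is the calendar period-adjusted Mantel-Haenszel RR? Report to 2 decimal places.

1.73

RR_MH = Σ(aᵢ·n₀ᵢ/nᵢ) / Σ(cᵢ·n₁ᵢ/nᵢ), with n₁ᵢ = aᵢ+bᵢ (exposed), n₀ᵢ = cᵢ+dᵢ (unexposed), nᵢ = n₁ᵢ+n₀ᵢ.
Stratum 1 (2010–2014): n₁ = 3505, n₀ = 733, n = 4238; a·n₀/n = 3212·733/4238 = 555.5441; c·n₁/n = 365·3505/4238 = 301.8700
Stratum 2 (2015–2019): n₁ = 2251, n₀ = 3714, n = 5965; a·n₀/n = 1530·3714/5965 = 952.6270; c·n₁/n = 1515·2251/5965 = 571.7125
RR_MH = (555.5441 + 952.6270) / (301.8700 + 571.7125) = 1508.1711 / 873.5825 = 1.72642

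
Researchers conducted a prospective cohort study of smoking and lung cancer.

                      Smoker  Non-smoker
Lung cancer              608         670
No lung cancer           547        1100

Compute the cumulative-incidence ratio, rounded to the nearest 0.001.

1.391

Reading the table with exposure as columns: a = 608 (Smoker, case), b = 547 (Smoker, non-case), c = 670 (Non-smoker, case), d = 1100.
Risk in exposed = 608/1155 = 0.52641; risk in unexposed = 670/1770 = 0.37853.
RR = 0.52641 / 0.37853 = 1.39066
The risk among the exposed is 1.39 times that among the unexposed.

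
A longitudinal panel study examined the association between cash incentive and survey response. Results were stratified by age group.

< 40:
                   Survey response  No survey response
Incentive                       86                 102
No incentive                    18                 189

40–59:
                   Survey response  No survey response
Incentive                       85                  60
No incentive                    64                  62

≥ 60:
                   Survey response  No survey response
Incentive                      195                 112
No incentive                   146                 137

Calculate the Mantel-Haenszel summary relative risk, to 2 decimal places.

RR_MH = Σ(aᵢ·n₀ᵢ/nᵢ) / Σ(cᵢ·n₁ᵢ/nᵢ), with n₁ᵢ = aᵢ+bᵢ (exposed), n₀ᵢ = cᵢ+dᵢ (unexposed), nᵢ = n₁ᵢ+n₀ᵢ.
Stratum 1 (< 40): n₁ = 188, n₀ = 207, n = 395; a·n₀/n = 86·207/395 = 45.0684; c·n₁/n = 18·188/395 = 8.5671
Stratum 2 (40–59): n₁ = 145, n₀ = 126, n = 271; a·n₀/n = 85·126/271 = 39.5203; c·n₁/n = 64·145/271 = 34.2435
Stratum 3 (≥ 60): n₁ = 307, n₀ = 283, n = 590; a·n₀/n = 195·283/590 = 93.5339; c·n₁/n = 146·307/590 = 75.9695
RR_MH = (45.0684 + 39.5203 + 93.5339) / (8.5671 + 34.2435 + 75.9695) = 178.1225 / 118.7801 = 1.49960

1.50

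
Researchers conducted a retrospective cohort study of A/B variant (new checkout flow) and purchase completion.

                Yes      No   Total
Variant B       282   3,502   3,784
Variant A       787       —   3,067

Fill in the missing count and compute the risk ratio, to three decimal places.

0.290

The missing cell is in the unexposed row: 3067 − 787 = 2280.
So a = 282, b = 3502, c = 787, d = 2280.
RR = [a/(a+b)] / [c/(c+d)] = (282/3784) / (787/3067) = 0.07452/0.25660 = 0.29043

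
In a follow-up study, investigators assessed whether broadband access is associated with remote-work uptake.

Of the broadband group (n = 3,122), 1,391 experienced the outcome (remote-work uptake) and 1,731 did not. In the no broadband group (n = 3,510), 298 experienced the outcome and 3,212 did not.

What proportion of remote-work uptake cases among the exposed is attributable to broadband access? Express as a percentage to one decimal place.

80.9

From the description: a = 1391, b = 1731, c = 298, d = 3212.
Risk in exposed = 1391/3122 = 0.44555; risk in unexposed = 298/3510 = 0.08490.
RR = 0.44555/0.08490 = 5.24789
AR% = (RR − 1)/RR × 100 = (5.24789 − 1)/5.24789 × 100 = 80.9447%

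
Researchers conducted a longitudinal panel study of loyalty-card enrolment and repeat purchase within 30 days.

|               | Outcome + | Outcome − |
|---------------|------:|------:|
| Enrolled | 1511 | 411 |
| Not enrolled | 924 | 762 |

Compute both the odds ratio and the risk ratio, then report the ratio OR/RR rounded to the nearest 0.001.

2.114

Cells: a = 1511, b = 411, c = 924, d = 762.
OR = (1511·762)/(411·924) = 1151382/379764 = 3.03184
Risk in exposed = 1511/1922 = 0.78616; risk in unexposed = 924/1686 = 0.54804; RR = 1.43449
OR/RR = 3.03184 / 1.43449 = 2.11353
The outcome is not rare, so the OR lies further from 1 than the RR.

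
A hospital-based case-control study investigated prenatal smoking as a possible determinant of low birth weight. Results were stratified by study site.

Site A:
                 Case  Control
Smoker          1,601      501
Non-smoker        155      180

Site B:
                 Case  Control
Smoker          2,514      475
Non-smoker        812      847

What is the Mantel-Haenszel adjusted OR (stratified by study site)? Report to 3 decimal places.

OR_MH = Σ(aᵢdᵢ/nᵢ) / Σ(bᵢcᵢ/nᵢ), where nᵢ is the stratum total.
Stratum 1 (Site A): n = 2437; a·d/n = 1601·180/2437 = 118.2519; b·c/n = 501·155/2437 = 31.8650
Stratum 2 (Site B): n = 4648; a·d/n = 2514·847/4648 = 458.1235; b·c/n = 475·812/4648 = 82.9819
OR_MH = (118.2519 + 458.1235) / (31.8650 + 82.9819) = 576.3754 / 114.8469 = 5.01864

5.019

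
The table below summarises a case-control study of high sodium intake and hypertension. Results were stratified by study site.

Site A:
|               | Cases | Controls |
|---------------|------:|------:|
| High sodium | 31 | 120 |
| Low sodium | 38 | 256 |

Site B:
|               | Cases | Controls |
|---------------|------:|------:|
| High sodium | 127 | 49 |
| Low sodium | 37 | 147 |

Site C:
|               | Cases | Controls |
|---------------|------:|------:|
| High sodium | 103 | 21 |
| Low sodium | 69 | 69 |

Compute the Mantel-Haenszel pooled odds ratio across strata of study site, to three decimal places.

4.652

OR_MH = Σ(aᵢdᵢ/nᵢ) / Σ(bᵢcᵢ/nᵢ), where nᵢ is the stratum total.
Stratum 1 (Site A): n = 445; a·d/n = 31·256/445 = 17.8337; b·c/n = 120·38/445 = 10.2472
Stratum 2 (Site B): n = 360; a·d/n = 127·147/360 = 51.8583; b·c/n = 49·37/360 = 5.0361
Stratum 3 (Site C): n = 262; a·d/n = 103·69/262 = 27.1260; b·c/n = 21·69/262 = 5.5305
OR_MH = (17.8337 + 51.8583 + 27.1260) / (10.2472 + 5.0361 + 5.5305) = 96.8180 / 20.8138 = 4.65162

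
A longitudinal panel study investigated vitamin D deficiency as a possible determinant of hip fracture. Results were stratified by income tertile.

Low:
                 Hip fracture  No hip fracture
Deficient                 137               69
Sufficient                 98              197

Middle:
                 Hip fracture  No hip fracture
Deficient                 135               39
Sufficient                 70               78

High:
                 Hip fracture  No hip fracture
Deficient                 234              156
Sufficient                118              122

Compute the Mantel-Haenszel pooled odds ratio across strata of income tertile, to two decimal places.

OR_MH = Σ(aᵢdᵢ/nᵢ) / Σ(bᵢcᵢ/nᵢ), where nᵢ is the stratum total.
Stratum 1 (Low): n = 501; a·d/n = 137·197/501 = 53.8703; b·c/n = 69·98/501 = 13.4970
Stratum 2 (Middle): n = 322; a·d/n = 135·78/322 = 32.7019; b·c/n = 39·70/322 = 8.4783
Stratum 3 (High): n = 630; a·d/n = 234·122/630 = 45.3143; b·c/n = 156·118/630 = 29.2190
OR_MH = (53.8703 + 32.7019 + 45.3143) / (13.4970 + 8.4783 + 29.2190) = 131.8864 / 51.1943 = 2.57619

2.58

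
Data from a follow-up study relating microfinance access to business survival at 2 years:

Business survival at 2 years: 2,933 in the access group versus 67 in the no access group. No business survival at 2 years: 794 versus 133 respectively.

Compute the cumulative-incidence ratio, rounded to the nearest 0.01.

2.35

From the description: a = 2933, b = 794, c = 67, d = 133.
Risk in exposed = 2933/3727 = 0.78696; risk in unexposed = 67/200 = 0.33500.
RR = 0.78696 / 0.33500 = 2.34913
The risk among the exposed is 2.35 times that among the unexposed.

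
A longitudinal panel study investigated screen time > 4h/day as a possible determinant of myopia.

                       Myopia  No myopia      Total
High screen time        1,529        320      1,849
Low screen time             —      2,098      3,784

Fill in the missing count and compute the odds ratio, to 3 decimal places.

5.946

The missing cell is in the unexposed row: 3784 − 2098 = 1686.
So a = 1529, b = 320, c = 1686, d = 2098.
OR = (a·d)/(b·c) = (1529 × 2098) / (320 × 1686) = 3207842 / 539520 = 5.94573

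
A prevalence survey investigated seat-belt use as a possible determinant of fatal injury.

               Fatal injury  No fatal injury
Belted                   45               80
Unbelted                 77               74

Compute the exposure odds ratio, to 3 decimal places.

0.541

Cells: a = 45, b = 80, c = 77, d = 74.
OR = (a·d)/(b·c) = (45 × 74) / (80 × 77) = 3330 / 6160 = 0.54058
Exposure is associated with lower odds of fatal injury (OR = 0.54 < 1).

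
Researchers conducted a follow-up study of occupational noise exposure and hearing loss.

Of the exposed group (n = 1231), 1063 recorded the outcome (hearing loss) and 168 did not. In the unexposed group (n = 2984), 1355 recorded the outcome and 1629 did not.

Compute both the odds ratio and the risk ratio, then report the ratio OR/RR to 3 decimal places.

4.000

From the description: a = 1063, b = 168, c = 1355, d = 1629.
OR = (1063·1629)/(168·1355) = 1731627/227640 = 7.60687
Risk in exposed = 1063/1231 = 0.86353; risk in unexposed = 1355/2984 = 0.45409; RR = 1.90167
OR/RR = 7.60687 / 1.90167 = 4.00010
The outcome is not rare, so the OR lies further from 1 than the RR.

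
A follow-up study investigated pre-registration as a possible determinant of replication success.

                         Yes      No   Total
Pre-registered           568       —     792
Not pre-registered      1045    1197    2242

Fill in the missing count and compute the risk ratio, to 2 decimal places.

The missing cell is in the exposed row: 792 − 568 = 224.
So a = 568, b = 224, c = 1045, d = 1197.
RR = [a/(a+b)] / [c/(c+d)] = (568/792) / (1045/2242) = 0.71717/0.46610 = 1.53866

1.54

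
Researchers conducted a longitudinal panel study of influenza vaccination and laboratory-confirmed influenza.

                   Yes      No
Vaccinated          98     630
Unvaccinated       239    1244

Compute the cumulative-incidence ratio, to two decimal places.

Cells: a = 98, b = 630, c = 239, d = 1244.
Risk in exposed = 98/728 = 0.13462; risk in unexposed = 239/1483 = 0.16116.
RR = 0.13462 / 0.16116 = 0.83529
The risk is 16% lower among the exposed than among the unexposed.

0.84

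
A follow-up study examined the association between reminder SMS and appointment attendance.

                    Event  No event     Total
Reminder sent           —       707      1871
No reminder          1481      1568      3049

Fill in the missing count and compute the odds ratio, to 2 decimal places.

1.74

The missing cell is in the exposed row: 1871 − 707 = 1164.
So a = 1164, b = 707, c = 1481, d = 1568.
OR = (a·d)/(b·c) = (1164 × 1568) / (707 × 1481) = 1825152 / 1047067 = 1.74311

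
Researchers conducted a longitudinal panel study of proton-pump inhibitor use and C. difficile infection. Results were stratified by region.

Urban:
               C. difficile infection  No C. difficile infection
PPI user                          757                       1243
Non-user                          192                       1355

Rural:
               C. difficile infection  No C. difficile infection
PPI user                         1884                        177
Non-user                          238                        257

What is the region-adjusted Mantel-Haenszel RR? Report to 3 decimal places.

RR_MH = Σ(aᵢ·n₀ᵢ/nᵢ) / Σ(cᵢ·n₁ᵢ/nᵢ), with n₁ᵢ = aᵢ+bᵢ (exposed), n₀ᵢ = cᵢ+dᵢ (unexposed), nᵢ = n₁ᵢ+n₀ᵢ.
Stratum 1 (Urban): n₁ = 2000, n₀ = 1547, n = 3547; a·n₀/n = 757·1547/3547 = 330.1604; c·n₁/n = 192·2000/3547 = 108.2605
Stratum 2 (Rural): n₁ = 2061, n₀ = 495, n = 2556; a·n₀/n = 1884·495/2556 = 364.8592; c·n₁/n = 238·2061/2556 = 191.9085
RR_MH = (330.1604 + 364.8592) / (108.2605 + 191.9085) = 695.0196 / 300.1690 = 2.31543

2.315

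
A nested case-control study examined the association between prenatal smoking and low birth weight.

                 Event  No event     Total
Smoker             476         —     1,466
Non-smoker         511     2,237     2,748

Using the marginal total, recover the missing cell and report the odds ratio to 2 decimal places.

The missing cell is in the exposed row: 1466 − 476 = 990.
So a = 476, b = 990, c = 511, d = 2237.
OR = (a·d)/(b·c) = (476 × 2237) / (990 × 511) = 1064812 / 505890 = 2.10483

2.10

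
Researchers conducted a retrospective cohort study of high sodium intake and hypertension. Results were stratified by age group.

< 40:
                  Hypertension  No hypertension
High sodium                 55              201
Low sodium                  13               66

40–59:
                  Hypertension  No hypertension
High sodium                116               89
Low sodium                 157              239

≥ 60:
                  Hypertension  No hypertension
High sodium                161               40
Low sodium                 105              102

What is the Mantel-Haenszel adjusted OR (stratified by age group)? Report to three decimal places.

OR_MH = Σ(aᵢdᵢ/nᵢ) / Σ(bᵢcᵢ/nᵢ), where nᵢ is the stratum total.
Stratum 1 (< 40): n = 335; a·d/n = 55·66/335 = 10.8358; b·c/n = 201·13/335 = 7.8000
Stratum 2 (40–59): n = 601; a·d/n = 116·239/601 = 46.1298; b·c/n = 89·157/601 = 23.2496
Stratum 3 (≥ 60): n = 408; a·d/n = 161·102/408 = 40.2500; b·c/n = 40·105/408 = 10.2941
OR_MH = (10.8358 + 46.1298 + 40.2500) / (7.8000 + 23.2496 + 10.2941) = 97.2156 / 41.3437 = 2.35140

2.351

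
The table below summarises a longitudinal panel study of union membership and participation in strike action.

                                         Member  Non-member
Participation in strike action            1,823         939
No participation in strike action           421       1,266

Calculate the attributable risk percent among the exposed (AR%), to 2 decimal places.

Reading the table with exposure as columns: a = 1823 (Member, case), b = 421 (Member, non-case), c = 939 (Non-member, case), d = 1266.
Risk in exposed = 1823/2244 = 0.81239; risk in unexposed = 939/2205 = 0.42585.
RR = 0.81239/0.42585 = 1.90769
AR% = (RR − 1)/RR × 100 = (1.90769 − 1)/1.90769 × 100 = 47.5805%

47.58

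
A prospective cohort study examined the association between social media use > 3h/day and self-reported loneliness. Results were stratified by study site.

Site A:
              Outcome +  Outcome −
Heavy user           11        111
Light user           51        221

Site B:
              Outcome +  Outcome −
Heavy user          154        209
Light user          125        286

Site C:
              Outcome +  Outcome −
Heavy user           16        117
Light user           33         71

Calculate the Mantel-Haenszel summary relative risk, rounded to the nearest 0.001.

RR_MH = Σ(aᵢ·n₀ᵢ/nᵢ) / Σ(cᵢ·n₁ᵢ/nᵢ), with n₁ᵢ = aᵢ+bᵢ (exposed), n₀ᵢ = cᵢ+dᵢ (unexposed), nᵢ = n₁ᵢ+n₀ᵢ.
Stratum 1 (Site A): n₁ = 122, n₀ = 272, n = 394; a·n₀/n = 11·272/394 = 7.5939; c·n₁/n = 51·122/394 = 15.7919
Stratum 2 (Site B): n₁ = 363, n₀ = 411, n = 774; a·n₀/n = 154·411/774 = 81.7752; c·n₁/n = 125·363/774 = 58.6240
Stratum 3 (Site C): n₁ = 133, n₀ = 104, n = 237; a·n₀/n = 16·104/237 = 7.0211; c·n₁/n = 33·133/237 = 18.5190
RR_MH = (7.5939 + 81.7752 + 7.0211) / (15.7919 + 58.6240 + 18.5190) = 96.3902 / 92.9349 = 1.03718

1.037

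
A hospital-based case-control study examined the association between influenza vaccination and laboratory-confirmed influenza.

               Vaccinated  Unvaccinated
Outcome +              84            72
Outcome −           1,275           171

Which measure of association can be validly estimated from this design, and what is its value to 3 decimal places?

0.156

Reading the table with exposure as columns: a = 84 (Vaccinated, case), b = 1275 (Vaccinated, non-case), c = 72 (Unvaccinated, case), d = 171.
This is a hospital-based case-control study: participants were sampled on outcome status, so risks in the source population cannot be estimated directly — relative risk is not valid here. The odds ratio is the appropriate measure.
OR = (a·d)/(b·c) = (84 × 171) / (1275 × 72) = 14364 / 91800 = 0.15647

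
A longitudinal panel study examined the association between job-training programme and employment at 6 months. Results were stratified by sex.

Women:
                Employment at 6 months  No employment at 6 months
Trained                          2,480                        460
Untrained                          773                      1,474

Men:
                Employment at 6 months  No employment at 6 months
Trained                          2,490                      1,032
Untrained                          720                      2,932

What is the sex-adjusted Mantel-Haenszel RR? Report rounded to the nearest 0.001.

RR_MH = Σ(aᵢ·n₀ᵢ/nᵢ) / Σ(cᵢ·n₁ᵢ/nᵢ), with n₁ᵢ = aᵢ+bᵢ (exposed), n₀ᵢ = cᵢ+dᵢ (unexposed), nᵢ = n₁ᵢ+n₀ᵢ.
Stratum 1 (Women): n₁ = 2940, n₀ = 2247, n = 5187; a·n₀/n = 2480·2247/5187 = 1074.3320; c·n₁/n = 773·2940/5187 = 438.1377
Stratum 2 (Men): n₁ = 3522, n₀ = 3652, n = 7174; a·n₀/n = 2490·3652/7174 = 1267.5606; c·n₁/n = 720·3522/7174 = 353.4764
RR_MH = (1074.3320 + 1267.5606) / (438.1377 + 353.4764) = 2341.8926 / 791.6141 = 2.95838

2.958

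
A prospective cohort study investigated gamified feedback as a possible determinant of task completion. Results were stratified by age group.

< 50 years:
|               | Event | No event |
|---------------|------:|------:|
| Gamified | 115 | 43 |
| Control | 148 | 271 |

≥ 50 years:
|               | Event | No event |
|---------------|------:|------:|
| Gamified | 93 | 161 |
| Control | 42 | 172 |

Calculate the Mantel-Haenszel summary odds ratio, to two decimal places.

OR_MH = Σ(aᵢdᵢ/nᵢ) / Σ(bᵢcᵢ/nᵢ), where nᵢ is the stratum total.
Stratum 1 (< 50 years): n = 577; a·d/n = 115·271/577 = 54.0121; b·c/n = 43·148/577 = 11.0295
Stratum 2 (≥ 50 years): n = 468; a·d/n = 93·172/468 = 34.1795; b·c/n = 161·42/468 = 14.4487
OR_MH = (54.0121 + 34.1795) / (11.0295 + 14.4487) = 88.1916 / 25.4782 = 3.46146

3.46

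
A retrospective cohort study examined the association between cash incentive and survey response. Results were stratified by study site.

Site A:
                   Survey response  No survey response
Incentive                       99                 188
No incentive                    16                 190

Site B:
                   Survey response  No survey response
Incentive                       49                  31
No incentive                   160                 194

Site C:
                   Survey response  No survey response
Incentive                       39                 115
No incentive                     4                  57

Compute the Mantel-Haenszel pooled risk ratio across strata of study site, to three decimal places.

2.217

RR_MH = Σ(aᵢ·n₀ᵢ/nᵢ) / Σ(cᵢ·n₁ᵢ/nᵢ), with n₁ᵢ = aᵢ+bᵢ (exposed), n₀ᵢ = cᵢ+dᵢ (unexposed), nᵢ = n₁ᵢ+n₀ᵢ.
Stratum 1 (Site A): n₁ = 287, n₀ = 206, n = 493; a·n₀/n = 99·206/493 = 41.3671; c·n₁/n = 16·287/493 = 9.3144
Stratum 2 (Site B): n₁ = 80, n₀ = 354, n = 434; a·n₀/n = 49·354/434 = 39.9677; c·n₁/n = 160·80/434 = 29.4931
Stratum 3 (Site C): n₁ = 154, n₀ = 61, n = 215; a·n₀/n = 39·61/215 = 11.0651; c·n₁/n = 4·154/215 = 2.8651
RR_MH = (41.3671 + 39.9677 + 11.0651) / (9.3144 + 29.4931 + 2.8651) = 92.4000 / 41.6726 = 2.21728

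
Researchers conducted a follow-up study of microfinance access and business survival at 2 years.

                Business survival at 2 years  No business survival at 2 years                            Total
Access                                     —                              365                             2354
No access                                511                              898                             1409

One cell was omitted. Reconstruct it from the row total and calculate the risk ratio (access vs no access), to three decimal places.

The missing cell is in the exposed row: 2354 − 365 = 1989.
So a = 1989, b = 365, c = 511, d = 898.
RR = [a/(a+b)] / [c/(c+d)] = (1989/2354) / (511/1409) = 0.84494/0.36267 = 2.32980

2.330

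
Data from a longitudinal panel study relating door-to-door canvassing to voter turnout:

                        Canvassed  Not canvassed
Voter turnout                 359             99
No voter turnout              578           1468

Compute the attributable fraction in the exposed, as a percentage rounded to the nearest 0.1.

83.5

Reading the table with exposure as columns: a = 359 (Canvassed, case), b = 578 (Canvassed, non-case), c = 99 (Not canvassed, case), d = 1468.
Risk in exposed = 359/937 = 0.38314; risk in unexposed = 99/1567 = 0.06318.
RR = 0.38314/0.06318 = 6.06441
AR% = (RR − 1)/RR × 100 = (6.06441 − 1)/6.06441 × 100 = 83.5104%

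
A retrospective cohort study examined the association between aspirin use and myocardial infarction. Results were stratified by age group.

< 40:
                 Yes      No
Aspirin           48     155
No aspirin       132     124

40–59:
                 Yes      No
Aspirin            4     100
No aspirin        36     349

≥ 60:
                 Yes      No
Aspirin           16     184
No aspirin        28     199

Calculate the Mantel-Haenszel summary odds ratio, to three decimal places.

0.364

OR_MH = Σ(aᵢdᵢ/nᵢ) / Σ(bᵢcᵢ/nᵢ), where nᵢ is the stratum total.
Stratum 1 (< 40): n = 459; a·d/n = 48·124/459 = 12.9673; b·c/n = 155·132/459 = 44.5752
Stratum 2 (40–59): n = 489; a·d/n = 4·349/489 = 2.8548; b·c/n = 100·36/489 = 7.3620
Stratum 3 (≥ 60): n = 427; a·d/n = 16·199/427 = 7.4567; b·c/n = 184·28/427 = 12.0656
OR_MH = (12.9673 + 2.8548 + 7.4567) / (44.5752 + 7.3620 + 12.0656) = 23.2788 / 64.0027 = 0.36372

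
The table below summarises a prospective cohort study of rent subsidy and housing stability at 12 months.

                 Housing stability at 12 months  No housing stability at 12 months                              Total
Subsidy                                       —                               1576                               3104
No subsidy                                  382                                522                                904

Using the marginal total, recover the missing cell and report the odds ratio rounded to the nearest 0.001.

The missing cell is in the exposed row: 3104 − 1576 = 1528.
So a = 1528, b = 1576, c = 382, d = 522.
OR = (a·d)/(b·c) = (1528 × 522) / (1576 × 382) = 797616 / 602032 = 1.32487

1.325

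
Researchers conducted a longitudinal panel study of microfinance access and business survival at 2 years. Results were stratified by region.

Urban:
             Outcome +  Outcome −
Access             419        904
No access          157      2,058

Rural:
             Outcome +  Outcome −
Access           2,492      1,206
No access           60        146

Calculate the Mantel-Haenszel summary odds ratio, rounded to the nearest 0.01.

5.74

OR_MH = Σ(aᵢdᵢ/nᵢ) / Σ(bᵢcᵢ/nᵢ), where nᵢ is the stratum total.
Stratum 1 (Urban): n = 3538; a·d/n = 419·2058/3538 = 243.7258; b·c/n = 904·157/3538 = 40.1153
Stratum 2 (Rural): n = 3904; a·d/n = 2492·146/3904 = 93.1947; b·c/n = 1206·60/3904 = 18.5348
OR_MH = (243.7258 + 93.1947) / (40.1153 + 18.5348) = 336.9205 / 58.6502 = 5.74458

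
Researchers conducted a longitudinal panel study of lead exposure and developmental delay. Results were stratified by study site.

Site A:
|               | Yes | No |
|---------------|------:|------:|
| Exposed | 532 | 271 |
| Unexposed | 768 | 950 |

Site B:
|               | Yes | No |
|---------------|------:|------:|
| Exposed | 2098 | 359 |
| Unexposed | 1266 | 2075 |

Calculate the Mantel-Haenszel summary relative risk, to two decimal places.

RR_MH = Σ(aᵢ·n₀ᵢ/nᵢ) / Σ(cᵢ·n₁ᵢ/nᵢ), with n₁ᵢ = aᵢ+bᵢ (exposed), n₀ᵢ = cᵢ+dᵢ (unexposed), nᵢ = n₁ᵢ+n₀ᵢ.
Stratum 1 (Site A): n₁ = 803, n₀ = 1718, n = 2521; a·n₀/n = 532·1718/2521 = 362.5450; c·n₁/n = 768·803/2521 = 244.6267
Stratum 2 (Site B): n₁ = 2457, n₀ = 3341, n = 5798; a·n₀/n = 2098·3341/5798 = 1208.9372; c·n₁/n = 1266·2457/5798 = 536.4888
RR_MH = (362.5450 + 1208.9372) / (244.6267 + 536.4888) = 1571.4822 / 781.1155 = 2.01184

2.01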